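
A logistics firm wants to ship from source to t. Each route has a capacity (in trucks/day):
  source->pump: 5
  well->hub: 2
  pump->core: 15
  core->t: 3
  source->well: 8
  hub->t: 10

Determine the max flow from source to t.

5

Augment source->pump->core->t: bottleneck 3. Total 3.
Augment source->well->hub->t: bottleneck 2. Total 5.
No augmenting path remains in the residual graph.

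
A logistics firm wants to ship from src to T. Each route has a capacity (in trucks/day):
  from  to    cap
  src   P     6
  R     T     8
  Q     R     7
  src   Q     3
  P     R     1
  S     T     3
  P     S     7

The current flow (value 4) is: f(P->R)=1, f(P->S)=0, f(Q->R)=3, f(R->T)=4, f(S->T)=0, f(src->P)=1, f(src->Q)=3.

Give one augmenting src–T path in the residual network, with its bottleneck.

Residual along src->P->S->T: src->P: 5, P->S: 7, S->T: 3.
Bottleneck = min = 3.

src->P->S->T, bottleneck 3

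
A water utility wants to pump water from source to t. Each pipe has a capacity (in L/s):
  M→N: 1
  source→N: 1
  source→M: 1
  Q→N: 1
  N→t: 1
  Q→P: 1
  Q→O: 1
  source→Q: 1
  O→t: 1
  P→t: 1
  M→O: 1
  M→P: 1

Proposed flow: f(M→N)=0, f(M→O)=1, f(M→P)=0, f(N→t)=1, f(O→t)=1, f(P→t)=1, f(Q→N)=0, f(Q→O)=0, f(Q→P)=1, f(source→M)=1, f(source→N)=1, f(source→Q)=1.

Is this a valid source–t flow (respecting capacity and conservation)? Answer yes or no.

Every edge has 0 ≤ f(e) ≤ cap(e).
At each intermediate node, inflow equals outflow.

Yes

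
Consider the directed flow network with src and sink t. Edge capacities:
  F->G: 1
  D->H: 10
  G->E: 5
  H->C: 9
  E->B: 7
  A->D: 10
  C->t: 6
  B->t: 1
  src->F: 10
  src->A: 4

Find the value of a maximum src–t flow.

5

Augment src->A->D->H->C->t: bottleneck 4. Total 4.
Augment src->F->G->E->B->t: bottleneck 1. Total 5.
No augmenting path remains in the residual graph.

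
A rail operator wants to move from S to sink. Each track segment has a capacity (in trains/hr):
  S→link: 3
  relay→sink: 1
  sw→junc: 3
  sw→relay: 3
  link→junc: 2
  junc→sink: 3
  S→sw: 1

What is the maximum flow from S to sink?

Augment S→link→junc→sink: bottleneck 2. Total 2.
Augment S→sw→junc→sink: bottleneck 1. Total 3.
No augmenting path remains in the residual graph.

3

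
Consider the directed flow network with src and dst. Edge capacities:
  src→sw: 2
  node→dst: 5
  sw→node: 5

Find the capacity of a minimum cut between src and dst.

Max flow = 2 (via 1 augmenting path).
In the residual at optimum, the set reachable from src is {src}.
Cut edges: src→sw (cap 2). Sum = 2.

2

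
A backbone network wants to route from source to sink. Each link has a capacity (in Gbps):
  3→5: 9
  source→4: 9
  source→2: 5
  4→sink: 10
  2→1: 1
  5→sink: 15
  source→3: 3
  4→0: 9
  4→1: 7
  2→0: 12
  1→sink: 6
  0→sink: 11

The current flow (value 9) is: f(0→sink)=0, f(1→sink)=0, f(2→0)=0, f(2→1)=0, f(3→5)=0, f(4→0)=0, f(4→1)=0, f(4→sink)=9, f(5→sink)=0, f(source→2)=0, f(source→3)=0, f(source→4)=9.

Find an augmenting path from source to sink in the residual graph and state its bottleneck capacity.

source→2→1→sink, bottleneck 1

Residual along source→2→1→sink: source→2: 5, 2→1: 1, 1→sink: 6.
Bottleneck = min = 1.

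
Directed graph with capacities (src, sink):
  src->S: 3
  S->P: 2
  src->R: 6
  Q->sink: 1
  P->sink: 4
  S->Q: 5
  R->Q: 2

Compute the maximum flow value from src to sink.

Augment src->R->Q->sink: bottleneck 1. Total 1.
Augment src->S->P->sink: bottleneck 2. Total 3.
No augmenting path remains in the residual graph.

3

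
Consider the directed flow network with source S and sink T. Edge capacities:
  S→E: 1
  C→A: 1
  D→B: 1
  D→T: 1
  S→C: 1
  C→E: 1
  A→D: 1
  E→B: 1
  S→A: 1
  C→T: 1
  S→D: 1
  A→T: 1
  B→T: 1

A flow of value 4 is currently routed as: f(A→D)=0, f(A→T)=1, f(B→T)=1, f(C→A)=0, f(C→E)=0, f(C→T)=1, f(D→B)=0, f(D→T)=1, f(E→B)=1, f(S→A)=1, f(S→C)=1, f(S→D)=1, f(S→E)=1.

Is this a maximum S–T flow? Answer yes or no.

Residual reachable from S: {S}; T is not reachable.
Saturated cut: S→C, S→E, S→A, S→D with total capacity 4 = current flow value. Flow is maximum.

Yes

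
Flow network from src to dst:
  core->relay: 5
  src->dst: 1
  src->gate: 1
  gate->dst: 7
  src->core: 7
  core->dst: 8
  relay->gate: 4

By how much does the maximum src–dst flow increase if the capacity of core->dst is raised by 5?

0

Original max flow = 9.
Edge core->dst does not cross the min cut (source side {src}), so extra capacity there cannot help.
New max flow = 9. Increase = 0.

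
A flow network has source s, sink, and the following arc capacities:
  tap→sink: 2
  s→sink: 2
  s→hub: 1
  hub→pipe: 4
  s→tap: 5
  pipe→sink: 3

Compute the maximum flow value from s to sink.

5

Augment s→sink: bottleneck 2. Total 2.
Augment s→tap→sink: bottleneck 2. Total 4.
Augment s→hub→pipe→sink: bottleneck 1. Total 5.
No augmenting path remains in the residual graph.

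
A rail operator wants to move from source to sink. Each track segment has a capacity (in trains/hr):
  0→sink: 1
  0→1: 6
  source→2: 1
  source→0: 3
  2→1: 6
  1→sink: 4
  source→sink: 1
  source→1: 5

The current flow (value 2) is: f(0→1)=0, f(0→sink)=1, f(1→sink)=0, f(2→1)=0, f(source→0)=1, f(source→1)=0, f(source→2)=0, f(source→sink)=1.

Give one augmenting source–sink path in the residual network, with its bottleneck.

Residual along source→1→sink: source→1: 5, 1→sink: 4.
Bottleneck = min = 4.

source→1→sink, bottleneck 4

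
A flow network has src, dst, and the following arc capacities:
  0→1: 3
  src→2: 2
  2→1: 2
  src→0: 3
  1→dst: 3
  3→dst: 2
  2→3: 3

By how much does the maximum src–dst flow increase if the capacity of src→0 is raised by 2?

0

Original max flow = 5.
Even with extra capacity on src→0, another cut of capacity 5 remains binding.
New max flow = 5. Increase = 0.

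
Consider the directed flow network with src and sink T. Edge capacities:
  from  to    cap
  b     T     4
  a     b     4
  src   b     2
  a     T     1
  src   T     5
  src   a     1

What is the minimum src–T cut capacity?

Max flow = 8 (via 3 augmenting paths).
In the residual at optimum, the set reachable from src is {src}.
Cut edges: src→a (cap 1), src→b (cap 2), src→T (cap 5). Sum = 8.

8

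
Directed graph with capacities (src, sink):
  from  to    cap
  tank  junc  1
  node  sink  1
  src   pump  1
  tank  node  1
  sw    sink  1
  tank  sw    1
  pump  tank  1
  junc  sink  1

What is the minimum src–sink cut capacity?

1

Max flow = 1 (via 1 augmenting path).
In the residual at optimum, the set reachable from src is {src}.
Cut edges: src→pump (cap 1). Sum = 1.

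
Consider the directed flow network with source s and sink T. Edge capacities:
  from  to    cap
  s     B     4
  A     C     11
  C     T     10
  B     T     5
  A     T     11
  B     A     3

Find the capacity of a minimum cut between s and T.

Max flow = 4 (via 1 augmenting path).
In the residual at optimum, the set reachable from s is {s}.
Cut edges: s→B (cap 4). Sum = 4.

4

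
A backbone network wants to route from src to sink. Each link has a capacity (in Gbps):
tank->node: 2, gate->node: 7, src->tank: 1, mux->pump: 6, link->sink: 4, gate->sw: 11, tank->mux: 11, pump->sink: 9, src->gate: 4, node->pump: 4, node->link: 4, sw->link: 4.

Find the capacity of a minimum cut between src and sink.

Max flow = 5 (via 2 augmenting paths).
In the residual at optimum, the set reachable from src is {src}.
Cut edges: src->gate (cap 4), src->tank (cap 1). Sum = 5.

5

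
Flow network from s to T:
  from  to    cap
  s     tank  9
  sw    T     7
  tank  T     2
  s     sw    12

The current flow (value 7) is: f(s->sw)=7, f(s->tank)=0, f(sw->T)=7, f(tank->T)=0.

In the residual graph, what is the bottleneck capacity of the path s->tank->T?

2

Residual capacities along the path: s->tank: 9, tank->T: 2.
Minimum is 2.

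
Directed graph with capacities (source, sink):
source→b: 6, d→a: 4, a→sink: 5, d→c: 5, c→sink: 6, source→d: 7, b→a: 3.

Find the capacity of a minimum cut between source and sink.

10

Max flow = 10 (via 3 augmenting paths).
In the residual at optimum, the set reachable from source is {b, source}.
Cut edges: source→d (cap 7), b→a (cap 3). Sum = 10.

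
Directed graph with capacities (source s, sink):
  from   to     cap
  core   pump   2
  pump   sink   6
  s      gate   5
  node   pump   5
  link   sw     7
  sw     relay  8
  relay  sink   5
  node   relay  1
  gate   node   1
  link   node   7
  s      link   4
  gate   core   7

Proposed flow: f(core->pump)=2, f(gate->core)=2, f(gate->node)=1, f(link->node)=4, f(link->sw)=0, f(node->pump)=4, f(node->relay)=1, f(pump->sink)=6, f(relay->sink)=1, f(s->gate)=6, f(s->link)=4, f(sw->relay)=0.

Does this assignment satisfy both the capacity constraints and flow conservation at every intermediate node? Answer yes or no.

Capacity violated on s->gate: flow 6 > capacity 5.

No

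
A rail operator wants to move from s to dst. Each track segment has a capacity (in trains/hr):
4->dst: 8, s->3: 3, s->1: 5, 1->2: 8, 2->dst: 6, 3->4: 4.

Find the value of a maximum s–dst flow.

Augment s->1->2->dst: bottleneck 5. Total 5.
Augment s->3->4->dst: bottleneck 3. Total 8.
No augmenting path remains in the residual graph.

8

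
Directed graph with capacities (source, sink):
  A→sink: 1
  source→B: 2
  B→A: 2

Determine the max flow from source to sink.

1

Augment source→B→A→sink: bottleneck 1. Total 1.
No augmenting path remains in the residual graph.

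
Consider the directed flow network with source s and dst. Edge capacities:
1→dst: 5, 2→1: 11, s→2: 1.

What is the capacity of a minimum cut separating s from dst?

1

Max flow = 1 (via 1 augmenting path).
In the residual at optimum, the set reachable from s is {s}.
Cut edges: s→2 (cap 1). Sum = 1.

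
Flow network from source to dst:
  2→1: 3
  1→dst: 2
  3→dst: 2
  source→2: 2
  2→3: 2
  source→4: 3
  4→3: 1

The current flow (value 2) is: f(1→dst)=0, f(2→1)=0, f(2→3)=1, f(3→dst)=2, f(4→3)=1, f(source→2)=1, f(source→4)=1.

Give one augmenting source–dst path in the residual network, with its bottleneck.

source→2→1→dst, bottleneck 1

Residual along source→2→1→dst: source→2: 1, 2→1: 3, 1→dst: 2.
Bottleneck = min = 1.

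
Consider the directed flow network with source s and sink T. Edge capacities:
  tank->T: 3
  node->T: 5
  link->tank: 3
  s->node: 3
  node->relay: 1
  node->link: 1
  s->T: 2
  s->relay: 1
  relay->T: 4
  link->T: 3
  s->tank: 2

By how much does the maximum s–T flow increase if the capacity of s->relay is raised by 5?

Original max flow = 8.
After raising cap(s->relay), augmenting paths through that edge carry 3 more units.
New max flow = 11. Increase = 3.

3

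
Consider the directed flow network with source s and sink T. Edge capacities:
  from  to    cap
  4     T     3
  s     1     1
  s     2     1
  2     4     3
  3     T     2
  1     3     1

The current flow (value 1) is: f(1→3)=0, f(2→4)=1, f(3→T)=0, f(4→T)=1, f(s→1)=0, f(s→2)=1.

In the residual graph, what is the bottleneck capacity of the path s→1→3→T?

Residual capacities along the path: s→1: 1, 1→3: 1, 3→T: 2.
Minimum is 1.

1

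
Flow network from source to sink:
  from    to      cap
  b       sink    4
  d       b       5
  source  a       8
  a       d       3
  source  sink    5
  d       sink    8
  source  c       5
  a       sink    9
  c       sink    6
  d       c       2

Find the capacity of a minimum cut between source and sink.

Max flow = 18 (via 3 augmenting paths).
In the residual at optimum, the set reachable from source is {source}.
Cut edges: source->a (cap 8), source->c (cap 5), source->sink (cap 5). Sum = 18.

18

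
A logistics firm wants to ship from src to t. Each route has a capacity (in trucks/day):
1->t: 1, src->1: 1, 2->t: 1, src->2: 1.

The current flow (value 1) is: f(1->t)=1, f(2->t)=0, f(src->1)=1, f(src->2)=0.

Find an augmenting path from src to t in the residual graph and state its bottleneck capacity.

src->2->t, bottleneck 1

Residual along src->2->t: src->2: 1, 2->t: 1.
Bottleneck = min = 1.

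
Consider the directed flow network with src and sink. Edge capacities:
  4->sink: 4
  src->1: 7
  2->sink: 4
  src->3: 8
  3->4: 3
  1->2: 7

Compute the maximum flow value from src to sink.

7

Augment src->1->2->sink: bottleneck 4. Total 4.
Augment src->3->4->sink: bottleneck 3. Total 7.
No augmenting path remains in the residual graph.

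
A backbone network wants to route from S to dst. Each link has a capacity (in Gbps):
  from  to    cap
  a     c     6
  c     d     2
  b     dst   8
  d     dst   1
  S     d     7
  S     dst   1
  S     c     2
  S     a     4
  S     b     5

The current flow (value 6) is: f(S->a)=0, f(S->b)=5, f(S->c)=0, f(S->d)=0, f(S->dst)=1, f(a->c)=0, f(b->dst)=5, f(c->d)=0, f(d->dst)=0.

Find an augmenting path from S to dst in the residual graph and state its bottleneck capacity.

S->d->dst, bottleneck 1

Residual along S->d->dst: S->d: 7, d->dst: 1.
Bottleneck = min = 1.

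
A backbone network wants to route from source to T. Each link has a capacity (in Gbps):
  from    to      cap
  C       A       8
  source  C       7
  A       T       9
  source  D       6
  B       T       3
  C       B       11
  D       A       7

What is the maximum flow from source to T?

Augment source->D->A->T: bottleneck 6. Total 6.
Augment source->C->A->T: bottleneck 3. Total 9.
Augment source->C->B->T: bottleneck 3. Total 12.
No augmenting path remains in the residual graph.

12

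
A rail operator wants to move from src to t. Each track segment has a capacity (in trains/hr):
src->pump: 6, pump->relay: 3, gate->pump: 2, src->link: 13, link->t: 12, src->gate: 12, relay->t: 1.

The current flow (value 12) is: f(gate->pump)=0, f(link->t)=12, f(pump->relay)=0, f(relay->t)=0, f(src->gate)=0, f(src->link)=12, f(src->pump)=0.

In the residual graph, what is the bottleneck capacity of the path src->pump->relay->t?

1

Residual capacities along the path: src->pump: 6, pump->relay: 3, relay->t: 1.
Minimum is 1.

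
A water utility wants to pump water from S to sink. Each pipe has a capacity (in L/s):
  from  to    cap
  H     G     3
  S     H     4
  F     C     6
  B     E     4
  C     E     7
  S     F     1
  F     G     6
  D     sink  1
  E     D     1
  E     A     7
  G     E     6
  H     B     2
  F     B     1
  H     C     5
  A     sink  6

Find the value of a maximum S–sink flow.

5

Augment S->H->C->E->D->sink: bottleneck 1. Total 1.
Augment S->H->C->E->A->sink: bottleneck 3. Total 4.
Augment S->F->C->E->A->sink: bottleneck 1. Total 5.
No augmenting path remains in the residual graph.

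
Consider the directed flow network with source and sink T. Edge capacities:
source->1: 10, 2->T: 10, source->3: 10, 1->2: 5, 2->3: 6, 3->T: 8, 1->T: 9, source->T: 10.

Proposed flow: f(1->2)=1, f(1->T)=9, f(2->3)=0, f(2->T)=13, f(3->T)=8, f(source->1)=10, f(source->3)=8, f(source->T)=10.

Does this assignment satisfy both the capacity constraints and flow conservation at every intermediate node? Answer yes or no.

Capacity violated on 2->T: flow 13 > capacity 10.

No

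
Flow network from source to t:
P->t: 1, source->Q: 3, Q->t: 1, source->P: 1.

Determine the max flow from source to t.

Augment source->P->t: bottleneck 1. Total 1.
Augment source->Q->t: bottleneck 1. Total 2.
No augmenting path remains in the residual graph.

2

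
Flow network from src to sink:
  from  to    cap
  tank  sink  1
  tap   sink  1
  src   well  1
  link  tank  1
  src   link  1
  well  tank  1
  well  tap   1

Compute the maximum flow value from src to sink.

2

Augment src->link->tank->sink: bottleneck 1. Total 1.
Augment src->well->tap->sink: bottleneck 1. Total 2.
No augmenting path remains in the residual graph.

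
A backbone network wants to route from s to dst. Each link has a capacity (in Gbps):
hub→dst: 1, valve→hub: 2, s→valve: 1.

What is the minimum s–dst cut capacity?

Max flow = 1 (via 1 augmenting path).
In the residual at optimum, the set reachable from s is {s}.
Cut edges: s→valve (cap 1). Sum = 1.

1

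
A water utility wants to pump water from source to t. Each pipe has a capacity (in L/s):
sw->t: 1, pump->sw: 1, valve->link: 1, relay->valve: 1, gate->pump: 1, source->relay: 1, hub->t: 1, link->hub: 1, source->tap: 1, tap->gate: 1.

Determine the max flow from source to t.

Augment source->relay->valve->link->hub->t: bottleneck 1. Total 1.
Augment source->tap->gate->pump->sw->t: bottleneck 1. Total 2.
No augmenting path remains in the residual graph.

2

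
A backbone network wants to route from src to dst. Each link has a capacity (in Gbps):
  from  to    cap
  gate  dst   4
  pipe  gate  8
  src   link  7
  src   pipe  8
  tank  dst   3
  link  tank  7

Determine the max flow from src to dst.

Augment src->pipe->gate->dst: bottleneck 4. Total 4.
Augment src->link->tank->dst: bottleneck 3. Total 7.
No augmenting path remains in the residual graph.

7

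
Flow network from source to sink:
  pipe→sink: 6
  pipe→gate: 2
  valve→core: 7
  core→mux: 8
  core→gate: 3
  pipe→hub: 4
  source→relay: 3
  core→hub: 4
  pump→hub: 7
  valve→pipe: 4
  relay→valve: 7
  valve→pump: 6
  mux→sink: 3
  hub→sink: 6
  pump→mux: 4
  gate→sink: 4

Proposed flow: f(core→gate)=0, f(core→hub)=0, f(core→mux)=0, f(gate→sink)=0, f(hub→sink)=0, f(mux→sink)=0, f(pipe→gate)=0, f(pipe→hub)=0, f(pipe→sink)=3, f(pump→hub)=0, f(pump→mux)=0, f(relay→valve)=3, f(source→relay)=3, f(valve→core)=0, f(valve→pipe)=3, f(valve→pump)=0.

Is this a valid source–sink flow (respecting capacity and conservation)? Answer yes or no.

Every edge has 0 ≤ f(e) ≤ cap(e).
At each intermediate node, inflow equals outflow.

Yes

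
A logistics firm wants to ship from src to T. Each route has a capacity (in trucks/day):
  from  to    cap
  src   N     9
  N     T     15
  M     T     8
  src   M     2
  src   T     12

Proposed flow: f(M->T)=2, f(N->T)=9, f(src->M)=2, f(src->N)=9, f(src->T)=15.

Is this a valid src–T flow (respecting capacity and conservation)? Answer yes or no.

Capacity violated on src->T: flow 15 > capacity 12.

No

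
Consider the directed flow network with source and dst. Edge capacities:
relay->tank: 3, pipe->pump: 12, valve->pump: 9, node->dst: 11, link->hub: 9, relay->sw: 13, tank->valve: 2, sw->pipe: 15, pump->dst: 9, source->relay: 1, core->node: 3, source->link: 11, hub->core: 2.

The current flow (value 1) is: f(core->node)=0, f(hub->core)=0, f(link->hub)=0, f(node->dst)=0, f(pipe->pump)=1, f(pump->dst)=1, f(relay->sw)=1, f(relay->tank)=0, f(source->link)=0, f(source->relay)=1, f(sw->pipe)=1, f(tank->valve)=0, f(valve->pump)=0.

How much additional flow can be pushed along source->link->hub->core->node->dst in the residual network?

Residual capacities along the path: source->link: 11, link->hub: 9, hub->core: 2, core->node: 3, node->dst: 11.
Minimum is 2.

2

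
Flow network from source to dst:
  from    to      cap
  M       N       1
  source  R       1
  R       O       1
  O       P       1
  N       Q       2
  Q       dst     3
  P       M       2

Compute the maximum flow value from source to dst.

1

Augment source→R→O→P→M→N→Q→dst: bottleneck 1. Total 1.
No augmenting path remains in the residual graph.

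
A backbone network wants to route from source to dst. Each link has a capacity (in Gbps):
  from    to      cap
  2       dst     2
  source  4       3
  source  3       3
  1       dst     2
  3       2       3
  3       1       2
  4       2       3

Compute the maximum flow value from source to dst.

4

Augment source→3→1→dst: bottleneck 2. Total 2.
Augment source→3→2→dst: bottleneck 1. Total 3.
Augment source→4→2→dst: bottleneck 1. Total 4.
No augmenting path remains in the residual graph.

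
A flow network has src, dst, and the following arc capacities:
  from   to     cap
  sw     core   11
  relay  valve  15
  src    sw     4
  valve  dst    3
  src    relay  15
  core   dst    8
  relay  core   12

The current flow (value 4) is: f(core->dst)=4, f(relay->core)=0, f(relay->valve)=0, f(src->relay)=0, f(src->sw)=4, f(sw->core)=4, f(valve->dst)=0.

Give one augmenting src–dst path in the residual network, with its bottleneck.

src->relay->core->dst, bottleneck 4

Residual along src->relay->core->dst: src->relay: 15, relay->core: 12, core->dst: 4.
Bottleneck = min = 4.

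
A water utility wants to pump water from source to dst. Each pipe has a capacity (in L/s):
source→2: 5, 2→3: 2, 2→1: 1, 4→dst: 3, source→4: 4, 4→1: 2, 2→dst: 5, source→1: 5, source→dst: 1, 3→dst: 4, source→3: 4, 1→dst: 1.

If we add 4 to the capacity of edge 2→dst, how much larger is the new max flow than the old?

0

Original max flow = 14.
Edge 2→dst does not cross the min cut (source side {1, 4, source}), so extra capacity there cannot help.
New max flow = 14. Increase = 0.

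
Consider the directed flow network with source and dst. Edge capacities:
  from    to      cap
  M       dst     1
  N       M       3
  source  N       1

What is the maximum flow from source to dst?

Augment source->N->M->dst: bottleneck 1. Total 1.
No augmenting path remains in the residual graph.

1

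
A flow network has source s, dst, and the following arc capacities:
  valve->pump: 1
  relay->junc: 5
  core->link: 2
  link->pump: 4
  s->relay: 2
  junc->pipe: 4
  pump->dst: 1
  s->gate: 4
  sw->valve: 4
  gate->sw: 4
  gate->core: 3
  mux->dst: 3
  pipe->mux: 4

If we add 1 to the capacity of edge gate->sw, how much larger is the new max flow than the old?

Original max flow = 3.
Edge gate->sw does not cross the min cut (source side {core, gate, link, pump, s, sw, valve}), so extra capacity there cannot help.
New max flow = 3. Increase = 0.

0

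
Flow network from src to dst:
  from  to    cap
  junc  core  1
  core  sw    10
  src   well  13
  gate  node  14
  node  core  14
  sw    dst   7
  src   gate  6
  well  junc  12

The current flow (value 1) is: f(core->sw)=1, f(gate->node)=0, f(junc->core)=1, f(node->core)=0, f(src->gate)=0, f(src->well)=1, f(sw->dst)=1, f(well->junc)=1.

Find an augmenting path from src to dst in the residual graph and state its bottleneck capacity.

src->gate->node->core->sw->dst, bottleneck 6

Residual along src->gate->node->core->sw->dst: src->gate: 6, gate->node: 14, node->core: 14, core->sw: 9, sw->dst: 6.
Bottleneck = min = 6.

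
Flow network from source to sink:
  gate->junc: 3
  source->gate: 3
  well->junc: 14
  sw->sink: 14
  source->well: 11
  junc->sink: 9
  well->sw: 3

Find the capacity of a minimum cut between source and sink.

Max flow = 12 (via 3 augmenting paths).
In the residual at optimum, the set reachable from source is {gate, junc, source, well}.
Cut edges: well->sw (cap 3), junc->sink (cap 9). Sum = 12.

12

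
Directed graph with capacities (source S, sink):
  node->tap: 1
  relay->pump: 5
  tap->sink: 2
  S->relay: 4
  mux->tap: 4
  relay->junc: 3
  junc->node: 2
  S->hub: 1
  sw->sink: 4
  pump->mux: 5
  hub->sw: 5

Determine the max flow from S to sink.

Augment S->hub->sw->sink: bottleneck 1. Total 1.
Augment S->relay->pump->mux->tap->sink: bottleneck 2. Total 3.
No augmenting path remains in the residual graph.

3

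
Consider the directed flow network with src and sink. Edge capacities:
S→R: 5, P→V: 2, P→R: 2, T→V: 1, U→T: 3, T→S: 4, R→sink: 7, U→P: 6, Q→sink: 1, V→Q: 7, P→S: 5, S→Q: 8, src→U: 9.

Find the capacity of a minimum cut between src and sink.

Max flow = 8 (via 4 augmenting paths).
In the residual at optimum, the set reachable from src is {P, Q, S, T, U, V, src}.
Cut edges: P→R (cap 2), S→R (cap 5), Q→sink (cap 1). Sum = 8.

8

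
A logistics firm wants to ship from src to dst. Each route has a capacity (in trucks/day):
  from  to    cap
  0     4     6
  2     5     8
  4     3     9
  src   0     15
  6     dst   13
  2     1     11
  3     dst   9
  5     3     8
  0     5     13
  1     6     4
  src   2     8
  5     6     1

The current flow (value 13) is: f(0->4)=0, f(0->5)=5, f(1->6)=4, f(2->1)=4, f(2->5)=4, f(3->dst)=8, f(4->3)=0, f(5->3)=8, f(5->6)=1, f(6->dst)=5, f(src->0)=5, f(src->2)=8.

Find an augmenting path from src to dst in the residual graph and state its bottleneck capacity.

src->0->4->3->dst, bottleneck 1

Residual along src->0->4->3->dst: src->0: 10, 0->4: 6, 4->3: 9, 3->dst: 1.
Bottleneck = min = 1.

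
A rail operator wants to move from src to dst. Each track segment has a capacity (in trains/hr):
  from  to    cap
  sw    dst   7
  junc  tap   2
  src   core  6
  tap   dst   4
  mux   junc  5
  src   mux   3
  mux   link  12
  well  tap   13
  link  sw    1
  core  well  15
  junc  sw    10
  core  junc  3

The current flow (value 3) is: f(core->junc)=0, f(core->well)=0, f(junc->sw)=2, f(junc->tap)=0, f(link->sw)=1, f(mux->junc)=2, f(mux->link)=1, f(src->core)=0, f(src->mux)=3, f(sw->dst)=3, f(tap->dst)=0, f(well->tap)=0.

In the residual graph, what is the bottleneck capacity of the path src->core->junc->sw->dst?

Residual capacities along the path: src->core: 6, core->junc: 3, junc->sw: 8, sw->dst: 4.
Minimum is 3.

3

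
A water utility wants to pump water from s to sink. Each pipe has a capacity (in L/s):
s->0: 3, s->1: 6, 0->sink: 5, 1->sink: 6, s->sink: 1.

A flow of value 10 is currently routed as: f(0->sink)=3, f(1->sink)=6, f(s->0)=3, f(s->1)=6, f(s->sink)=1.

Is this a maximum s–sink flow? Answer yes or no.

Residual reachable from s: {s}; sink is not reachable.
Saturated cut: s->1, s->0, s->sink with total capacity 10 = current flow value. Flow is maximum.

Yes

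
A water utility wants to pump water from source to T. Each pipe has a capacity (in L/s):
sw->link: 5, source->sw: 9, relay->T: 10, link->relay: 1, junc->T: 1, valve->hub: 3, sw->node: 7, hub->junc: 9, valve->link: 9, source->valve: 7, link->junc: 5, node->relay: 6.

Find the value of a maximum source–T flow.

Augment source->valve->hub->junc->T: bottleneck 1. Total 1.
Augment source->valve->link->relay->T: bottleneck 1. Total 2.
Augment source->sw->node->relay->T: bottleneck 6. Total 8.
No augmenting path remains in the residual graph.

8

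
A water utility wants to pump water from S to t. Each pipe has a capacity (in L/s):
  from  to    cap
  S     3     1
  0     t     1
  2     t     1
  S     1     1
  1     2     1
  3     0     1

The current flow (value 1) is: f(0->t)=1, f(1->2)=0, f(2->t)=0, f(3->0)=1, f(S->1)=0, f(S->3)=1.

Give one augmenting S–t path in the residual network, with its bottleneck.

S->1->2->t, bottleneck 1

Residual along S->1->2->t: S->1: 1, 1->2: 1, 2->t: 1.
Bottleneck = min = 1.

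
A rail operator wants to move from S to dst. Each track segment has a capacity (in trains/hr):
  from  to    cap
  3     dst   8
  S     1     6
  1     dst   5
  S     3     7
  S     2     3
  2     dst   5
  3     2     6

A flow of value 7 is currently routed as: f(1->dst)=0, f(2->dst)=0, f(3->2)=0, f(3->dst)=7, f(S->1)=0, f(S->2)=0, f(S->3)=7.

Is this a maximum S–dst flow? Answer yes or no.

Residual path S->1->dst has bottleneck 5 > 0.
Pushing 5 along it raises the flow to 12, so the given flow is not maximum.

No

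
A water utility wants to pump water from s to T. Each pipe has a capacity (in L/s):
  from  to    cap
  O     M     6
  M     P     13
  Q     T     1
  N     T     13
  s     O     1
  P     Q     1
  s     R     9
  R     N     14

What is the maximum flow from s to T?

Augment s→R→N→T: bottleneck 9. Total 9.
Augment s→O→M→P→Q→T: bottleneck 1. Total 10.
No augmenting path remains in the residual graph.

10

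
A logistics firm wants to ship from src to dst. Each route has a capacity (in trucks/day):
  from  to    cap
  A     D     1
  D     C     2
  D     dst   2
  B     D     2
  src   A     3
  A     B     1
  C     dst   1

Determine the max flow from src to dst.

Augment src->A->D->dst: bottleneck 1. Total 1.
Augment src->A->B->D->dst: bottleneck 1. Total 2.
No augmenting path remains in the residual graph.

2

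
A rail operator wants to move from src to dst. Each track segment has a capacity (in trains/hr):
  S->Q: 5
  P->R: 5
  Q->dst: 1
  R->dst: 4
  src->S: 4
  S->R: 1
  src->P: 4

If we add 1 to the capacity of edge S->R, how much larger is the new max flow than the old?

Original max flow = 5.
Edge S->R does not cross the min cut (source side {P, Q, R, S, src}), so extra capacity there cannot help.
New max flow = 5. Increase = 0.

0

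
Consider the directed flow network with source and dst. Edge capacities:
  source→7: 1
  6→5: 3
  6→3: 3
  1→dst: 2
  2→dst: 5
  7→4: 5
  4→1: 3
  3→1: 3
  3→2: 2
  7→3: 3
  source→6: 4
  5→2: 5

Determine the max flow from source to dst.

5

Augment source→7→4→1→dst: bottleneck 1. Total 1.
Augment source→6→3→1→dst: bottleneck 1. Total 2.
Augment source→6→3→2→dst: bottleneck 2. Total 4.
Augment source→6→5→2→dst: bottleneck 1. Total 5.
No augmenting path remains in the residual graph.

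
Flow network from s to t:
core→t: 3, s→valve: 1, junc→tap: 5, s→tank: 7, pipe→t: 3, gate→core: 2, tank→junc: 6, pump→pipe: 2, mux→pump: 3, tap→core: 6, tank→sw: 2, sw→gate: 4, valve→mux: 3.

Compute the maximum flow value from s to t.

Augment s→tank→junc→tap→core→t: bottleneck 3. Total 3.
Augment s→valve→mux→pump→pipe→t: bottleneck 1. Total 4.
No augmenting path remains in the residual graph.

4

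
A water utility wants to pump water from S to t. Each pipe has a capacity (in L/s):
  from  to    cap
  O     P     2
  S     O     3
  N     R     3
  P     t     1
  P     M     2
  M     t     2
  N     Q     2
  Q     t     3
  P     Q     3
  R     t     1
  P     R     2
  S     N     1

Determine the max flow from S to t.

3

Augment S->O->P->t: bottleneck 1. Total 1.
Augment S->N->Q->t: bottleneck 1. Total 2.
Augment S->O->P->Q->t: bottleneck 1. Total 3.
No augmenting path remains in the residual graph.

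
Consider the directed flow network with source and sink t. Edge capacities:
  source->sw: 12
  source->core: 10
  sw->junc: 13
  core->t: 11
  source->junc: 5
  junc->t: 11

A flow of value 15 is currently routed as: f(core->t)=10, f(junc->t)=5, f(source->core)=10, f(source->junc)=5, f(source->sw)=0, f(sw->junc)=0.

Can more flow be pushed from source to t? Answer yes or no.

Yes

Residual path source->sw->junc->t has bottleneck 6 > 0.
Pushing 6 along it raises the flow to 21, so the given flow is not maximum.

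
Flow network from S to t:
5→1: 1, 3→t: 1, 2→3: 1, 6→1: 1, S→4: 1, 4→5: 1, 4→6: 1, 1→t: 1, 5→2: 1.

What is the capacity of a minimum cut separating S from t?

Max flow = 1 (via 1 augmenting path).
In the residual at optimum, the set reachable from S is {S}.
Cut edges: S→4 (cap 1). Sum = 1.

1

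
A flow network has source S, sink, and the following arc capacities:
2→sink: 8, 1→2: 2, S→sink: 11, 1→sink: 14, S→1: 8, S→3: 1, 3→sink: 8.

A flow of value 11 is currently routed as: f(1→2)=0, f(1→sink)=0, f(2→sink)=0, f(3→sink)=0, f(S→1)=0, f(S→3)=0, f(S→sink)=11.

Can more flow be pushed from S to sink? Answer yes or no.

Yes

Residual path S→3→sink has bottleneck 1 > 0.
Pushing 1 along it raises the flow to 12, so the given flow is not maximum.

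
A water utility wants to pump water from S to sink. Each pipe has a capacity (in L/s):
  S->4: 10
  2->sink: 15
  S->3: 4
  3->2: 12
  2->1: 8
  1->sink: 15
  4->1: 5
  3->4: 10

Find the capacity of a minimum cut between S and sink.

Max flow = 9 (via 2 augmenting paths).
In the residual at optimum, the set reachable from S is {4, S}.
Cut edges: S->3 (cap 4), 4->1 (cap 5). Sum = 9.

9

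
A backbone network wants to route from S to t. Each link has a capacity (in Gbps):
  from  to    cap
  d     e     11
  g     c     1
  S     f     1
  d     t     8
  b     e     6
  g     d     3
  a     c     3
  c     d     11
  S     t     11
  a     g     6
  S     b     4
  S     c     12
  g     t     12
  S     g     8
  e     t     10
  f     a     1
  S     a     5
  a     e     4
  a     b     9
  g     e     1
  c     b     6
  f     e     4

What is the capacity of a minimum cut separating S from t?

Max flow = 41 (via 9 augmenting paths).
In the residual at optimum, the set reachable from S is {S}.
Cut edges: S->f (cap 1), S->a (cap 5), S->g (cap 8), S->c (cap 12), S->b (cap 4), S->t (cap 11). Sum = 41.

41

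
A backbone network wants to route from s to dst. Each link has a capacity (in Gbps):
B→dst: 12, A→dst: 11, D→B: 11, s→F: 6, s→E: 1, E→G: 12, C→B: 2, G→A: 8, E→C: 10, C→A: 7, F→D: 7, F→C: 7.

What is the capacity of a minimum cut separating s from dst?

Max flow = 7 (via 2 augmenting paths).
In the residual at optimum, the set reachable from s is {s}.
Cut edges: s→E (cap 1), s→F (cap 6). Sum = 7.

7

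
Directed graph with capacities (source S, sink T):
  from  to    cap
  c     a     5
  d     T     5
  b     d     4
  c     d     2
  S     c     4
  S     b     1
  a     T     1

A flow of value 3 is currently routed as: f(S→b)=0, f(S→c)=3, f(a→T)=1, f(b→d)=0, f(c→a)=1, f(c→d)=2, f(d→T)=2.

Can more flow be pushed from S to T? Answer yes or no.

Yes

Residual path S→b→d→T has bottleneck 1 > 0.
Pushing 1 along it raises the flow to 4, so the given flow is not maximum.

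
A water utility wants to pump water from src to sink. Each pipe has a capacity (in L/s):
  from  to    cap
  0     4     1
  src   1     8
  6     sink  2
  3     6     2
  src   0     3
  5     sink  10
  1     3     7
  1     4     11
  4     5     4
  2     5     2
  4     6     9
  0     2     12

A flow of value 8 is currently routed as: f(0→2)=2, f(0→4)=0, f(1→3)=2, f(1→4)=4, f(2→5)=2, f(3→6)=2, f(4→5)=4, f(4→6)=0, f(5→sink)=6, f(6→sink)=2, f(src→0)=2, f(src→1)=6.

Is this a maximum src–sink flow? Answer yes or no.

Residual reachable from src: {0, 1, 2, 3, 4, 6, src}; sink is not reachable.
Saturated cut: 4→5, 6→sink, 2→5 with total capacity 8 = current flow value. Flow is maximum.

Yes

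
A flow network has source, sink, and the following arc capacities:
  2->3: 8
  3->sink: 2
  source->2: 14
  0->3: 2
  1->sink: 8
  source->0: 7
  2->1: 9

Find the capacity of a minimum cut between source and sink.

10

Max flow = 10 (via 2 augmenting paths).
In the residual at optimum, the set reachable from source is {0, 1, 2, 3, source}.
Cut edges: 1->sink (cap 8), 3->sink (cap 2). Sum = 10.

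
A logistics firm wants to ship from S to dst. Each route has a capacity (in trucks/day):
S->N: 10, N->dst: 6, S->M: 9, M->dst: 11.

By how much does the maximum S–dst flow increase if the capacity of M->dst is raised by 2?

Original max flow = 15.
Edge M->dst does not cross the min cut (source side {N, S}), so extra capacity there cannot help.
New max flow = 15. Increase = 0.

0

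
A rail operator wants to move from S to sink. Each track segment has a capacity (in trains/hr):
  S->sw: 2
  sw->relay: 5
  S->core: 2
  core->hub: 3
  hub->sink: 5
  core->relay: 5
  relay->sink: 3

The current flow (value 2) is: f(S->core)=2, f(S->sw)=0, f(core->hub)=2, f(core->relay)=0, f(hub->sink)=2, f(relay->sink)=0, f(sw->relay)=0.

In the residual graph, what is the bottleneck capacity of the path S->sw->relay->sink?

Residual capacities along the path: S->sw: 2, sw->relay: 5, relay->sink: 3.
Minimum is 2.

2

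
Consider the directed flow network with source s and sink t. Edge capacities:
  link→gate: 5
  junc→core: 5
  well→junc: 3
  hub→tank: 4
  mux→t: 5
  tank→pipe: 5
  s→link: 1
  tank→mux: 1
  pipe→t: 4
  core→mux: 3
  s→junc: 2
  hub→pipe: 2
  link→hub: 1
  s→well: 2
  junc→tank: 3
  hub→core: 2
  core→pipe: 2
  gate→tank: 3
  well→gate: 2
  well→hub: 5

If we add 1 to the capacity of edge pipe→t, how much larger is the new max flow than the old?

0

Original max flow = 5.
Edge pipe→t does not cross the min cut (source side {s}), so extra capacity there cannot help.
New max flow = 5. Increase = 0.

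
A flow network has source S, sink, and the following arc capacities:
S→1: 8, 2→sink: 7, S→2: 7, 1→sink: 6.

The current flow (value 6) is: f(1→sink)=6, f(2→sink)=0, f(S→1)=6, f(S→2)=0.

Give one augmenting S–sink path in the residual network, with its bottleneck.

S→2→sink, bottleneck 7

Residual along S→2→sink: S→2: 7, 2→sink: 7.
Bottleneck = min = 7.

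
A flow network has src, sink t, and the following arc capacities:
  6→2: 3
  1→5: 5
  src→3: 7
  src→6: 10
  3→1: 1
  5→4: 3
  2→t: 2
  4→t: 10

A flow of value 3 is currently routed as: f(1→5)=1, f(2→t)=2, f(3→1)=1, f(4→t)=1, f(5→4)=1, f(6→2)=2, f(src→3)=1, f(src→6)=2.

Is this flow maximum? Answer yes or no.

Residual reachable from src: {2, 3, 6, src}; t is not reachable.
Saturated cut: 3→1, 2→t with total capacity 3 = current flow value. Flow is maximum.

Yes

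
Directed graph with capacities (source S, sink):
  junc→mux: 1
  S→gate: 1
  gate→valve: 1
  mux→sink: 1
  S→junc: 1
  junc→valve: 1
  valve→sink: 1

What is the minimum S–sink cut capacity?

2

Max flow = 2 (via 2 augmenting paths).
In the residual at optimum, the set reachable from S is {S}.
Cut edges: S→junc (cap 1), S→gate (cap 1). Sum = 2.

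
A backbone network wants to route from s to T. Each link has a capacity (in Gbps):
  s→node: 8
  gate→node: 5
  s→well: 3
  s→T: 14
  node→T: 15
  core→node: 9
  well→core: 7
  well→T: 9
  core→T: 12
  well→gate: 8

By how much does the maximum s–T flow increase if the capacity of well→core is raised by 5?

Original max flow = 25.
Edge well→core does not cross the min cut (source side {s}), so extra capacity there cannot help.
New max flow = 25. Increase = 0.

0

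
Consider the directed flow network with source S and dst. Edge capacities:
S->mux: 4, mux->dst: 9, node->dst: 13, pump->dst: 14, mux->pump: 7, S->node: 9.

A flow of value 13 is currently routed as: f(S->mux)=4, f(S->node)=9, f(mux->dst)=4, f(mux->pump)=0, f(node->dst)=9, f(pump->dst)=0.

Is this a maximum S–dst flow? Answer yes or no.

Yes

Residual reachable from S: {S}; dst is not reachable.
Saturated cut: S->node, S->mux with total capacity 13 = current flow value. Flow is maximum.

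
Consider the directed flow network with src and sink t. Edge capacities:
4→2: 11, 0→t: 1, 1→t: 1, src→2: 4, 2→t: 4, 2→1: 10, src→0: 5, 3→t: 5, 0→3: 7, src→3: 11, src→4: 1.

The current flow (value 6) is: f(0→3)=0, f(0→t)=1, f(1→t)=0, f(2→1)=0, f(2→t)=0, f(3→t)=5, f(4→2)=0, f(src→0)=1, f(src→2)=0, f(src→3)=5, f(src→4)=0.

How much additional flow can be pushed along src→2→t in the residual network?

Residual capacities along the path: src→2: 4, 2→t: 4.
Minimum is 4.

4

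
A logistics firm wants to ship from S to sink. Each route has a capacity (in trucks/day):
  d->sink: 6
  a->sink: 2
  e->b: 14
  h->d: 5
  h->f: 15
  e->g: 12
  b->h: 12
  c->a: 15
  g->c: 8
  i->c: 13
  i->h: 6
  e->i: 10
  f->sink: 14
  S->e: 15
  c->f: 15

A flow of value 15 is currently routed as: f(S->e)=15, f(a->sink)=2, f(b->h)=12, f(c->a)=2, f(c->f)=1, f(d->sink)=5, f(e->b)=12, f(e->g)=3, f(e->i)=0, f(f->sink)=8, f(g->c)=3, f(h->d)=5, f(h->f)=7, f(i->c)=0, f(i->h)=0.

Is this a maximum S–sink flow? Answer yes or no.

Yes

Residual reachable from S: {S}; sink is not reachable.
Saturated cut: S->e with total capacity 15 = current flow value. Flow is maximum.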